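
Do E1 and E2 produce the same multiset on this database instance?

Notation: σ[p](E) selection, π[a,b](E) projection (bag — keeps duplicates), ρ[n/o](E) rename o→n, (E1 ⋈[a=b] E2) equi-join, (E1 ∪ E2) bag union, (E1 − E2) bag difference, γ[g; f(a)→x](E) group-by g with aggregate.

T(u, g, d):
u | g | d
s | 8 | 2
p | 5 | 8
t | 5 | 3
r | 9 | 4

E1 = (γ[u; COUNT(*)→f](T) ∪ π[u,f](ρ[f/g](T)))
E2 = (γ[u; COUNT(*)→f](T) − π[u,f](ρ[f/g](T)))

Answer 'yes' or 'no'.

E1 per-node cardinality:
  T → 4
  γ[u; COUNT(*)→f](T) → 4
  T → 4
  ρ[f/g](T) → 4
  π[u,f](ρ[f/g](T)) → 4
  (γ[u; COUNT(*)→f](T) ∪ π[u,f](ρ[f/g](T))) → 8
E2 per-node cardinality:
  T → 4
  γ[u; COUNT(*)→f](T) → 4
  T → 4
  ρ[f/g](T) → 4
  π[u,f](ρ[f/g](T)) → 4
  (γ[u; COUNT(*)→f](T) − π[u,f](ρ[f/g](T))) → 4

E1 result:
u | f
p | 1
p | 5
r | 1
r | 9
s | 1
s | 8
t | 1
t | 5
E2 result:
u | f
p | 1
r | 1
s | 1
t | 1
Witness: ('r', 9) appears 1× in E1 but 0× in E2.

no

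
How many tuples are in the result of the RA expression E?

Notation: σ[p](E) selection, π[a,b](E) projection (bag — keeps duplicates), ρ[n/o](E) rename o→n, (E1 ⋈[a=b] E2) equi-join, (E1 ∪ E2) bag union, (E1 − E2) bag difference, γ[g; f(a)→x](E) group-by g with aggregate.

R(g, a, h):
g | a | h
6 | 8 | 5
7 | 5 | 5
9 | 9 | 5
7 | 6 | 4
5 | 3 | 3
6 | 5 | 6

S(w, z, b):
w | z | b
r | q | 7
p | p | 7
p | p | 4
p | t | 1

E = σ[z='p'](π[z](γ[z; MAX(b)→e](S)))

Per-node cardinality:
  S → 4
  γ[z; MAX(b)→e](S) → 3
  π[z](γ[z; MAX(b)→e](S)) → 3
  σ[z='p'](π[z](γ[z; MAX(b)→e](S))) → 1

|E| = 1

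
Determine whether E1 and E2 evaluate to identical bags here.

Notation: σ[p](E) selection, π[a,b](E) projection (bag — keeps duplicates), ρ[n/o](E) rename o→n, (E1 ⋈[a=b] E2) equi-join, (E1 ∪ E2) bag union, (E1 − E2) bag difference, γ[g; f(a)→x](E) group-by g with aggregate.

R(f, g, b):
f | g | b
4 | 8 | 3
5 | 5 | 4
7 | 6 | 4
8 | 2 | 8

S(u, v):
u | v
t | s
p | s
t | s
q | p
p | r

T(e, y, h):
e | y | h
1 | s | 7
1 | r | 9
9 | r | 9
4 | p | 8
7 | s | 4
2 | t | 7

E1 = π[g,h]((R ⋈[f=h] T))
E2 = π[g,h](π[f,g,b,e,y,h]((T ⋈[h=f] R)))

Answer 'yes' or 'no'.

E1 subexpression sizes:
  R → 4
  T → 6
  (R ⋈[f=h] T) → 4
  π[g,h]((R ⋈[f=h] T)) → 4
E2 subexpression sizes:
  T → 6
  R → 4
  (T ⋈[h=f] R) → 4
  π[f,g,b,e,y,h]((T ⋈[h=f] R)) → 4
  π[g,h](π[f,g,b,e,y,h]((T ⋈[h=f] R))) → 4

E1 and E2 produce the same multiset:
g | h
2 | 8
6 | 7
6 | 7
8 | 4

yes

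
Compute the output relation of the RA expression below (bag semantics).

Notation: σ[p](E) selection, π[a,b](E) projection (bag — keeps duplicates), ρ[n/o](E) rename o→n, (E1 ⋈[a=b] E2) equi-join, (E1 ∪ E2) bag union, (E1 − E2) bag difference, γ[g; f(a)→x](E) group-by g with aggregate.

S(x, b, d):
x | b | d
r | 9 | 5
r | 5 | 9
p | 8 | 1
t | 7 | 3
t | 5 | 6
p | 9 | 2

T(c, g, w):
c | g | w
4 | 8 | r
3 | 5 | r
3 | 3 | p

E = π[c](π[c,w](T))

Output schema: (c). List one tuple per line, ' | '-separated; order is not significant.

Stepwise |·|:
  T → 3
  π[c,w](T) → 3
  π[c](π[c,w](T)) → 3

== RESULT ==
c
3
3
4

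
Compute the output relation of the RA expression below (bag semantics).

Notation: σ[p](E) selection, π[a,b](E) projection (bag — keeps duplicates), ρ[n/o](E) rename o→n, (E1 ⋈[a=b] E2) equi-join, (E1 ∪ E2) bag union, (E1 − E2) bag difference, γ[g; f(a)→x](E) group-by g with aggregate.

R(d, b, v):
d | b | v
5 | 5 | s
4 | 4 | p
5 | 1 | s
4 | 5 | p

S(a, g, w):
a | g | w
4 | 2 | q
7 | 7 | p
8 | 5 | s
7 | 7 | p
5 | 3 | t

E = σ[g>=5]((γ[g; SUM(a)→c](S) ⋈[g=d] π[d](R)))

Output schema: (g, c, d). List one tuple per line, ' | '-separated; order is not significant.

Per-node cardinality:
  S → 5
  γ[g; SUM(a)→c](S) → 4
  R → 4
  π[d](R) → 4
  (γ[g; SUM(a)→c](S) ⋈[g=d] π[d](R)) → 2
  σ[g>=5]((γ[g; SUM(a)→c](S) ⋈[g=d] π[d](R))) → 2

== RESULT ==
g | c | d
5 | 8 | 5
5 | 8 | 5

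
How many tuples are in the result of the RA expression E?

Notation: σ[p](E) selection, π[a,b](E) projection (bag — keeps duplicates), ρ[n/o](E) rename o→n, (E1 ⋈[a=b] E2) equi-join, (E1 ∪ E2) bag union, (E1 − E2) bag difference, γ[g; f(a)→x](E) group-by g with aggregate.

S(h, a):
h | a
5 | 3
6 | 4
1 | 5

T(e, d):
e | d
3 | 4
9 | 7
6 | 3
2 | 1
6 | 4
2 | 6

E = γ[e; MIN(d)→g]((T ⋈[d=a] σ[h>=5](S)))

Subexpression sizes:
  T → 6
  S → 3
  σ[h>=5](S) → 2
  (T ⋈[d=a] σ[h>=5](S)) → 3
  γ[e; MIN(d)→g]((T ⋈[d=a] σ[h>=5](S))) → 2

|E| = 2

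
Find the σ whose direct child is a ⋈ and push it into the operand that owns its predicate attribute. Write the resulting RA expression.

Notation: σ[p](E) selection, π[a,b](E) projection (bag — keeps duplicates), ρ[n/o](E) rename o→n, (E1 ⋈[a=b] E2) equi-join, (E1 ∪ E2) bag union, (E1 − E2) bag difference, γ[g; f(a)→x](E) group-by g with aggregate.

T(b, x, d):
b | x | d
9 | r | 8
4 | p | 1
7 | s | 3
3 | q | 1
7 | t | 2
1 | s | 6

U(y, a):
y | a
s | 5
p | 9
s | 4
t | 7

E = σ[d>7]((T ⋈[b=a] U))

σ filters on d, owned by the left side.
E' = (σ[d>7](T) ⋈[b=a] U)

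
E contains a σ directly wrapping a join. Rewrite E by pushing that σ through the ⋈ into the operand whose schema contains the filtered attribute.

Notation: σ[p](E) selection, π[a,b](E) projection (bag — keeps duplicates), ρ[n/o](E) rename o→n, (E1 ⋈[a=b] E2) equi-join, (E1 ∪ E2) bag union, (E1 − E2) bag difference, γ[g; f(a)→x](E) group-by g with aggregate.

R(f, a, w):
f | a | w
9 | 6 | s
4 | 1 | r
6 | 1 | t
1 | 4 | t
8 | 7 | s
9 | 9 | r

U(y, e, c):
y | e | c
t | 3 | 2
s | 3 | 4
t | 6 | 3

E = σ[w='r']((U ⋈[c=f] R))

σ filters on w, owned by the right side.
E' = (U ⋈[c=f] σ[w='r'](R))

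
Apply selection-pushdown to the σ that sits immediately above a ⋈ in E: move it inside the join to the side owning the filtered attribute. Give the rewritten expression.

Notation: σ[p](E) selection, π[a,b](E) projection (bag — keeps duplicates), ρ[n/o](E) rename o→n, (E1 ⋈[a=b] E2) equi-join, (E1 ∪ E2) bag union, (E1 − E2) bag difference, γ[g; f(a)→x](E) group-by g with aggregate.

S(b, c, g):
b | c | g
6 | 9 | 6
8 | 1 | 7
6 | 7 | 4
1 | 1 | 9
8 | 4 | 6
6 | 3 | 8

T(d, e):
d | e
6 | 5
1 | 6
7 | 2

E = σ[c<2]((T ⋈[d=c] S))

σ filters on c, owned by the right side.
E' = (T ⋈[d=c] σ[c<2](S))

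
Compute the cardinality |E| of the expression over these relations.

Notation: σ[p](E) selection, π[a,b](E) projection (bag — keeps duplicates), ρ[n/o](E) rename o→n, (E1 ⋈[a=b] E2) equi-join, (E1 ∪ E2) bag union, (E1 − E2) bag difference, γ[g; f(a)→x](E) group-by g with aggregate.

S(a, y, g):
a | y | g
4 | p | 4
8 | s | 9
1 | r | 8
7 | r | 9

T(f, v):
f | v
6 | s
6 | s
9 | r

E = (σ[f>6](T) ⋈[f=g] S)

Row counts bottom-up:
  T → 3
  σ[f>6](T) → 1
  S → 4
  (σ[f>6](T) ⋈[f=g] S) → 2

|E| = 2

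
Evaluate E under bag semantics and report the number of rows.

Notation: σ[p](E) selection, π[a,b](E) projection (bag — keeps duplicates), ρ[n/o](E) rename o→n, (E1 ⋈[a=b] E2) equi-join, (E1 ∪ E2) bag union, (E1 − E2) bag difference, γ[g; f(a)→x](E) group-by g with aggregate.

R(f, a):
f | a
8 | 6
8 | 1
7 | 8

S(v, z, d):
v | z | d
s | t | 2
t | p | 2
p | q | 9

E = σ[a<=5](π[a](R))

Row counts bottom-up:
  R → 3
  π[a](R) → 3
  σ[a<=5](π[a](R)) → 1

|E| = 1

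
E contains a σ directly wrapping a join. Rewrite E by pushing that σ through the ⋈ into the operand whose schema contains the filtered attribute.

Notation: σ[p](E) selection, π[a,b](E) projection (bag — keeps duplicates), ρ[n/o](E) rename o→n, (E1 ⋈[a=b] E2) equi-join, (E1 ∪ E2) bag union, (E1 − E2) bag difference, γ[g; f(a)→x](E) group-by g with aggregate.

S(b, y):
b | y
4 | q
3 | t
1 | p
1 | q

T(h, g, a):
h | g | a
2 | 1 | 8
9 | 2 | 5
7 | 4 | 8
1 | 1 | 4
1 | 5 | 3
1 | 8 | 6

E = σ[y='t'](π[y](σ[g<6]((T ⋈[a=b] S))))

σ filters on g, owned by the left side.
E' = σ[y='t'](π[y]((σ[g<6](T) ⋈[a=b] S)))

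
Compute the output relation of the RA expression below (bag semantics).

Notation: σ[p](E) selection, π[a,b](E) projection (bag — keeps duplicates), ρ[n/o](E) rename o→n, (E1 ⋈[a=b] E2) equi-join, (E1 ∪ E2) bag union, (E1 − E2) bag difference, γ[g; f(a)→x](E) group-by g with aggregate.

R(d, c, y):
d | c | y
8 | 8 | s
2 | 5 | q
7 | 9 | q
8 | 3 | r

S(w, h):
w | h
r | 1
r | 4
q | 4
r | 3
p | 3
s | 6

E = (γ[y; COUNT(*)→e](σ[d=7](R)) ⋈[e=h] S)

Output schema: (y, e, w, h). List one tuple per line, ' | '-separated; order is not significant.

Per-node cardinality:
  R → 4
  σ[d=7](R) → 1
  γ[y; COUNT(*)→e](σ[d=7](R)) → 1
  S → 6
  (γ[y; COUNT(*)→e](σ[d=7](R)) ⋈[e=h] S) → 1

== RESULT ==
y | e | w | h
q | 1 | r | 1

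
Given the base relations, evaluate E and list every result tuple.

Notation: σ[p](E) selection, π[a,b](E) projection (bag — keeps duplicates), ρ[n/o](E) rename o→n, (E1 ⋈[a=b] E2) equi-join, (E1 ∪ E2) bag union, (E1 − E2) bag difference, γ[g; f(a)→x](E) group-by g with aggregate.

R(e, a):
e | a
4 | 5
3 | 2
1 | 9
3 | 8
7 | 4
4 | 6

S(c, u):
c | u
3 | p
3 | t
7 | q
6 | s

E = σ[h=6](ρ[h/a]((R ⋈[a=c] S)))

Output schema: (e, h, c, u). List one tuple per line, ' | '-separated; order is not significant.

Row counts bottom-up:
  R → 6
  S → 4
  (R ⋈[a=c] S) → 1
  ρ[h/a]((R ⋈[a=c] S)) → 1
  σ[h=6](ρ[h/a]((R ⋈[a=c] S))) → 1

== RESULT ==
e | h | c | u
4 | 6 | 6 | s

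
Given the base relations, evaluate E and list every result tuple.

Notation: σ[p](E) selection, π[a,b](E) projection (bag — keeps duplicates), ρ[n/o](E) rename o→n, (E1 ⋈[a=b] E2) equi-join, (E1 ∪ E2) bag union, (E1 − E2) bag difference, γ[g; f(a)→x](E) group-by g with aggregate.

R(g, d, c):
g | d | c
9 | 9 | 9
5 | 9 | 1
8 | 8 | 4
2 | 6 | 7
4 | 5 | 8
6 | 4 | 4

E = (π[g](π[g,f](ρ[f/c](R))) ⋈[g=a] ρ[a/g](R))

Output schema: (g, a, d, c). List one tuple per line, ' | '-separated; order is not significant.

Per-node cardinality:
  R → 6
  ρ[f/c](R) → 6
  π[g,f](ρ[f/c](R)) → 6
  π[g](π[g,f](ρ[f/c](R))) → 6
  R → 6
  ρ[a/g](R) → 6
  (π[g](π[g,f](ρ[f/c](R))) ⋈[g=a] ρ[a/g](R)) → 6

== RESULT ==
g | a | d | c
2 | 2 | 6 | 7
4 | 4 | 5 | 8
5 | 5 | 9 | 1
6 | 6 | 4 | 4
8 | 8 | 8 | 4
9 | 9 | 9 | 9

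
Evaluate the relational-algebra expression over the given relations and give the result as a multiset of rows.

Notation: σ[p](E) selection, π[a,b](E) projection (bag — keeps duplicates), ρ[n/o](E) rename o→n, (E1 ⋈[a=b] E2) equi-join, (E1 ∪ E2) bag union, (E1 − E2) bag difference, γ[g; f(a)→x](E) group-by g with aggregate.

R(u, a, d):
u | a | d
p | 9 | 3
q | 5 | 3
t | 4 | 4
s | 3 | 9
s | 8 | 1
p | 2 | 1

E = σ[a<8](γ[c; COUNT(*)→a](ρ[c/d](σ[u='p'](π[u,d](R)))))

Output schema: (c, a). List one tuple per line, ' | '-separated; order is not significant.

Stepwise |·|:
  R → 6
  π[u,d](R) → 6
  σ[u='p'](π[u,d](R)) → 2
  ρ[c/d](σ[u='p'](π[u,d](R))) → 2
  γ[c; COUNT(*)→a](ρ[c/d](σ[u='p'](π[u,d](R)))) → 2
  σ[a<8](γ[c; COUNT(*)→a](ρ[c/d](σ[u='p'](π[u,d](R))))) → 2

== RESULT ==
c | a
1 | 1
3 | 1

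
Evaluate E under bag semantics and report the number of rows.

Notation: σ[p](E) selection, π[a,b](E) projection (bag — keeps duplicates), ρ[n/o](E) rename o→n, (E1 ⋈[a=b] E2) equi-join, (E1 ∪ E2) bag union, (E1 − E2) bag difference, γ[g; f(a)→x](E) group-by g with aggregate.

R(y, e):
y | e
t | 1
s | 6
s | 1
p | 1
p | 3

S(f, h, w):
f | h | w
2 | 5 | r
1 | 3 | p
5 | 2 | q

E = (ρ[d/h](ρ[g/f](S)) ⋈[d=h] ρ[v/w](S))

Row counts bottom-up:
  S → 3
  ρ[g/f](S) → 3
  ρ[d/h](ρ[g/f](S)) → 3
  S → 3
  ρ[v/w](S) → 3
  (ρ[d/h](ρ[g/f](S)) ⋈[d=h] ρ[v/w](S)) → 3

|E| = 3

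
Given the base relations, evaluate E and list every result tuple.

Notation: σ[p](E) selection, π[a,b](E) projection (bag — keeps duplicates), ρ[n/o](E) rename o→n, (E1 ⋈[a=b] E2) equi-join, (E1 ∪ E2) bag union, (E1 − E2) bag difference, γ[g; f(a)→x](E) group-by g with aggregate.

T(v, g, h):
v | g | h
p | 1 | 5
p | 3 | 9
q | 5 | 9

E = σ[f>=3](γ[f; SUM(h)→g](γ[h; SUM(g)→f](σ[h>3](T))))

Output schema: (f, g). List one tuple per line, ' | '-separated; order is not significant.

Per-node cardinality:
  T → 3
  σ[h>3](T) → 3
  γ[h; SUM(g)→f](σ[h>3](T)) → 2
  γ[f; SUM(h)→g](γ[h; SUM(g)→f](σ[h>3](T))) → 2
  σ[f>=3](γ[f; SUM(h)→g](γ[h; SUM(g)→f](σ[h>3](T)))) → 1

== RESULT ==
f | g
8 | 9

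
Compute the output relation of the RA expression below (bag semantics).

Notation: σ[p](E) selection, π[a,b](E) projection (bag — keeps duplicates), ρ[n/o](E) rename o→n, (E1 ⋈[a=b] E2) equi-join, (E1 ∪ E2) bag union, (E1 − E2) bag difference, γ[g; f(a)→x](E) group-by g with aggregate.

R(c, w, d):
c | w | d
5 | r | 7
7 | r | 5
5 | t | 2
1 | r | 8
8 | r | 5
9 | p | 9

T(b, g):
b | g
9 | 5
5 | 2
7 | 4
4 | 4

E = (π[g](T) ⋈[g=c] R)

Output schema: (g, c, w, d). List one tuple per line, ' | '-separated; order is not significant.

Row counts bottom-up:
  T → 4
  π[g](T) → 4
  R → 6
  (π[g](T) ⋈[g=c] R) → 2

== RESULT ==
g | c | w | d
5 | 5 | r | 7
5 | 5 | t | 2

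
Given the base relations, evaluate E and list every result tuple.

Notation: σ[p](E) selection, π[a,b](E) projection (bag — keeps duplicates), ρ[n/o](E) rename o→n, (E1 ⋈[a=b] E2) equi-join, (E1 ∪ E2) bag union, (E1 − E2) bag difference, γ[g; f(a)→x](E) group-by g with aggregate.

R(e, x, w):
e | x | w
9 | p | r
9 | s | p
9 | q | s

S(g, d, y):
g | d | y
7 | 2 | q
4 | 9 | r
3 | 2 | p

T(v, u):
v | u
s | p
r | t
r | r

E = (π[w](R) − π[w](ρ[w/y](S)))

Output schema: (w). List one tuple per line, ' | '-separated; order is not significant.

Stepwise |·|:
  R → 3
  π[w](R) → 3
  S → 3
  ρ[w/y](S) → 3
  π[w](ρ[w/y](S)) → 3
  (π[w](R) − π[w](ρ[w/y](S))) → 1

== RESULT ==
w
s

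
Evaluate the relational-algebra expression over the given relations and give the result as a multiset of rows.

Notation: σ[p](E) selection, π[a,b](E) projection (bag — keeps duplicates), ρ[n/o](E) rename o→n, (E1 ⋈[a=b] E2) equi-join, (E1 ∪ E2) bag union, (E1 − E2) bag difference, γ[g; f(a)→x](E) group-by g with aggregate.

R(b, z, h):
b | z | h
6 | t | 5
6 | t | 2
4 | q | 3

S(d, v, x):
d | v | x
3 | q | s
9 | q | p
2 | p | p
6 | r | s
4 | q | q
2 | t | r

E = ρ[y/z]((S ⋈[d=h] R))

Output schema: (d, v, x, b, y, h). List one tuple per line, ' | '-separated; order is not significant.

Row counts bottom-up:
  S → 6
  R → 3
  (S ⋈[d=h] R) → 3
  ρ[y/z]((S ⋈[d=h] R)) → 3

== RESULT ==
d | v | x | b | y | h
2 | p | p | 6 | t | 2
2 | t | r | 6 | t | 2
3 | q | s | 4 | q | 3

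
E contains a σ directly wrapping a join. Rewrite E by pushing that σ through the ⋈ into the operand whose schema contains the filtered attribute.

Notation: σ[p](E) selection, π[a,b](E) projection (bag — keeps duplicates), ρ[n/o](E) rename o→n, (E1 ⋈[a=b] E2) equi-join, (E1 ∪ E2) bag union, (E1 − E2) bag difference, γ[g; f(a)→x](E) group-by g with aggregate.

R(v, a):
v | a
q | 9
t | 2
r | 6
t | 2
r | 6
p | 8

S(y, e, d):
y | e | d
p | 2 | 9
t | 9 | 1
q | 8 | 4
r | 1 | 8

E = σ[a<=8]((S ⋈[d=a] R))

σ filters on a, owned by the right side.
E' = (S ⋈[d=a] σ[a<=8](R))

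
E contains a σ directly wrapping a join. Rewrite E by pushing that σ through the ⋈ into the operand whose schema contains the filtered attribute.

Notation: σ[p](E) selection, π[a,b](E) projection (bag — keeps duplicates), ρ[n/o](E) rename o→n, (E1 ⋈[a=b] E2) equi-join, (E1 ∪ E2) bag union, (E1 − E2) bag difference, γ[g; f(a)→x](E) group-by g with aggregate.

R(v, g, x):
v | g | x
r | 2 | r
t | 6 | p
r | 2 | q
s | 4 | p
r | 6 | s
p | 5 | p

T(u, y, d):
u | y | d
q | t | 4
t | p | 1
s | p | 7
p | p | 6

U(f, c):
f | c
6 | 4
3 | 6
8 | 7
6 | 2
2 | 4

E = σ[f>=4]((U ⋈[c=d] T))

σ filters on f, owned by the left side.
E' = (σ[f>=4](U) ⋈[c=d] T)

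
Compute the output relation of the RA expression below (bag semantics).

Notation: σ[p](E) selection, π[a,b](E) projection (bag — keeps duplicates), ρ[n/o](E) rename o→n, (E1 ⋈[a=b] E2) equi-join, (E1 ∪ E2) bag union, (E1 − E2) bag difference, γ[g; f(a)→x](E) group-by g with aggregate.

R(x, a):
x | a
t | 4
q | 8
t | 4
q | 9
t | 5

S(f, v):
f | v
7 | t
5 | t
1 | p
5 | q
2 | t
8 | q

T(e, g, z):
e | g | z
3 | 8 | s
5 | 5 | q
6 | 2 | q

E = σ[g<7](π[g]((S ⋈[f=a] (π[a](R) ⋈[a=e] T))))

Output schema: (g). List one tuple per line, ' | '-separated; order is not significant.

Row counts bottom-up:
  S → 6
  R → 5
  π[a](R) → 5
  T → 3
  (π[a](R) ⋈[a=e] T) → 1
  (S ⋈[f=a] (π[a](R) ⋈[a=e] T)) → 2
  π[g]((S ⋈[f=a] (π[a](R) ⋈[a=e] T))) → 2
  σ[g<7](π[g]((S ⋈[f=a] (π[a](R) ⋈[a=e] T)))) → 2

== RESULT ==
g
5
5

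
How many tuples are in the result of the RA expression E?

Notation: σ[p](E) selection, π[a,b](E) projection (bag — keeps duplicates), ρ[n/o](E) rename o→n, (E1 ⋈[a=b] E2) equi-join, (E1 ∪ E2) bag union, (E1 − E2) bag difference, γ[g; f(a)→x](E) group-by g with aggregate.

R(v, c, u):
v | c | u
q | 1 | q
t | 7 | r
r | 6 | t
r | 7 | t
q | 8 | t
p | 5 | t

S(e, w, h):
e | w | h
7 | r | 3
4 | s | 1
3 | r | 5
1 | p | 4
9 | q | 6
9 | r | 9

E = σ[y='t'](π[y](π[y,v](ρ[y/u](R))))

Row counts bottom-up:
  R → 6
  ρ[y/u](R) → 6
  π[y,v](ρ[y/u](R)) → 6
  π[y](π[y,v](ρ[y/u](R))) → 6
  σ[y='t'](π[y](π[y,v](ρ[y/u](R)))) → 4

|E| = 4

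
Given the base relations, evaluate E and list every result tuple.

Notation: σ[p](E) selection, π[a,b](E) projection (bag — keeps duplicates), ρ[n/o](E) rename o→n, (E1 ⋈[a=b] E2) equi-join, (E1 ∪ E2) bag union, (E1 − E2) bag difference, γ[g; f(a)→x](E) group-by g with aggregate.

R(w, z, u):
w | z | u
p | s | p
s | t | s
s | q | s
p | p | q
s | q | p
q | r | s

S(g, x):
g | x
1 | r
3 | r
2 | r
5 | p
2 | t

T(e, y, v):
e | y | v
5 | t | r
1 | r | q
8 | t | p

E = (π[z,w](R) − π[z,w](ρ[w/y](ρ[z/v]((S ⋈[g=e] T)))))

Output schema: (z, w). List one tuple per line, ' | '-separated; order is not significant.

Row counts bottom-up:
  R → 6
  π[z,w](R) → 6
  S → 5
  T → 3
  (S ⋈[g=e] T) → 2
  ρ[z/v]((S ⋈[g=e] T)) → 2
  ρ[w/y](ρ[z/v]((S ⋈[g=e] T))) → 2
  π[z,w](ρ[w/y](ρ[z/v]((S ⋈[g=e] T)))) → 2
  (π[z,w](R) − π[z,w](ρ[w/y](ρ[z/v]((S ⋈[g=e] T))))) → 6

== RESULT ==
z | w
p | p
q | s
q | s
r | q
s | p
t | s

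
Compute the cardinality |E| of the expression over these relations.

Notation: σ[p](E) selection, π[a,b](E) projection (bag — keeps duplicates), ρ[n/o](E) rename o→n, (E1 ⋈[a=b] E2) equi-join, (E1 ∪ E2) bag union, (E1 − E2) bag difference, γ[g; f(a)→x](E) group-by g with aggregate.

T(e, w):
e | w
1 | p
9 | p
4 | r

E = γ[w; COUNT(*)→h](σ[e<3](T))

Row counts bottom-up:
  T → 3
  σ[e<3](T) → 1
  γ[w; COUNT(*)→h](σ[e<3](T)) → 1

|E| = 1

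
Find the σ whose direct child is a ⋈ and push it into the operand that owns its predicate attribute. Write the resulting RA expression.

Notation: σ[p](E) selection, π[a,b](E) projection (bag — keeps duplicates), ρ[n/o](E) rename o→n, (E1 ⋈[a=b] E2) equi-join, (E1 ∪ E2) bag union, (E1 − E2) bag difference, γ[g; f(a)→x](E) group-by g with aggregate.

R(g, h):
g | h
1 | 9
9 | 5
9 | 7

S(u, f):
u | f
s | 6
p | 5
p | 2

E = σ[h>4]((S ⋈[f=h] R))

σ filters on h, owned by the right side.
E' = (S ⋈[f=h] σ[h>4](R))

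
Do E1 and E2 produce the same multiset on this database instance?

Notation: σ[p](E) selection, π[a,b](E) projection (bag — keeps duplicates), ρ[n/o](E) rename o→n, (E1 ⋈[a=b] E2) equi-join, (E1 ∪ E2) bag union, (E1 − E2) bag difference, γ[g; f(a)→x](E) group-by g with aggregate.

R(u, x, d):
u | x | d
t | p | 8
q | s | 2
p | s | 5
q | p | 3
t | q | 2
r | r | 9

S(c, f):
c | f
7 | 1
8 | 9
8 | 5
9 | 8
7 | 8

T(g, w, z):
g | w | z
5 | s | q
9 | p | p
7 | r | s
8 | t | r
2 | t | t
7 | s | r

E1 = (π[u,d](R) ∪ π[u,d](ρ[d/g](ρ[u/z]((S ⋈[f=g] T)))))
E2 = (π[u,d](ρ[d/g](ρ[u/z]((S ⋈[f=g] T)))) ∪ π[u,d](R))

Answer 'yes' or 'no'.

E1 stepwise |·|:
  R → 6
  π[u,d](R) → 6
  S → 5
  T → 6
  (S ⋈[f=g] T) → 4
  ρ[u/z]((S ⋈[f=g] T)) → 4
  ρ[d/g](ρ[u/z]((S ⋈[f=g] T))) → 4
  π[u,d](ρ[d/g](ρ[u/z]((S ⋈[f=g] T)))) → 4
  (π[u,d](R) ∪ π[u,d](ρ[d/g](ρ[u/z]((S ⋈[f=g] T))))) → 10
E2 stepwise |·|:
  S → 5
  T → 6
  (S ⋈[f=g] T) → 4
  ρ[u/z]((S ⋈[f=g] T)) → 4
  ρ[d/g](ρ[u/z]((S ⋈[f=g] T))) → 4
  π[u,d](ρ[d/g](ρ[u/z]((S ⋈[f=g] T)))) → 4
  R → 6
  π[u,d](R) → 6
  (π[u,d](ρ[d/g](ρ[u/z]((S ⋈[f=g] T)))) ∪ π[u,d](R)) → 10

E1 and E2 produce the same multiset:
u | d
p | 5
p | 9
q | 2
q | 3
q | 5
r | 8
r | 8
r | 9
t | 2
t | 8

yes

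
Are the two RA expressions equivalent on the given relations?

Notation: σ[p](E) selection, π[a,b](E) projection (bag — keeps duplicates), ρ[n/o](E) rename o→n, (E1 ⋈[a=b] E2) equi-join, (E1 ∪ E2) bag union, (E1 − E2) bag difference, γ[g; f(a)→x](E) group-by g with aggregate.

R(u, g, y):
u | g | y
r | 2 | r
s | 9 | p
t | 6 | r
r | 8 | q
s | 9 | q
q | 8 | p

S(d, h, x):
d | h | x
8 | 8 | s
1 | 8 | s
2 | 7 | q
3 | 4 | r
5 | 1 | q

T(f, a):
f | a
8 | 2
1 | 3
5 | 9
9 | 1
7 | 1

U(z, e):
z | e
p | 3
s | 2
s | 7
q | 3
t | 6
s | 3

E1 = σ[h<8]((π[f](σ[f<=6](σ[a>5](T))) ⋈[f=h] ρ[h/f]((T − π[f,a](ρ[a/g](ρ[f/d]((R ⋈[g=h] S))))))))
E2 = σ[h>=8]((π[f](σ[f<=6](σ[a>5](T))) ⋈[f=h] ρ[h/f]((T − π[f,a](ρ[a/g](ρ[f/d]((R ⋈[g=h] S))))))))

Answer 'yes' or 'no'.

E1 stepwise |·|:
  T → 5
  σ[a>5](T) → 1
  σ[f<=6](σ[a>5](T)) → 1
  π[f](σ[f<=6](σ[a>5](T))) → 1
  T → 5
  R → 6
  S → 5
  (R ⋈[g=h] S) → 4
  ρ[f/d]((R ⋈[g=h] S)) → 4
  ρ[a/g](ρ[f/d]((R ⋈[g=h] S))) → 4
  π[f,a](ρ[a/g](ρ[f/d]((R ⋈[g=h] S)))) → 4
  (T − π[f,a](ρ[a/g](ρ[f/d]((R ⋈[g=h] S))))) → 5
  ρ[h/f]((T − π[f,a](ρ[a/g](ρ[f/d]((R ⋈[g=h] S)))))) → 5
  (π[f](σ[f<=6](σ[a>5](T))) ⋈[f=h] ρ[h/f]((T − π[f,a](ρ[a/g](ρ[f/d]((R ⋈[g=h] S))))))) → 1
  σ[h<8]((π[f](σ[f<=6](σ[a>5](T))) ⋈[f=h] ρ[h/f]((T − π[f,a](ρ[a/g](ρ[f/d]((R ⋈[g=h] S)))))))) → 1
E2 stepwise |·|:
  T → 5
  σ[a>5](T) → 1
  σ[f<=6](σ[a>5](T)) → 1
  π[f](σ[f<=6](σ[a>5](T))) → 1
  T → 5
  R → 6
  S → 5
  (R ⋈[g=h] S) → 4
  ρ[f/d]((R ⋈[g=h] S)) → 4
  ρ[a/g](ρ[f/d]((R ⋈[g=h] S))) → 4
  π[f,a](ρ[a/g](ρ[f/d]((R ⋈[g=h] S)))) → 4
  (T − π[f,a](ρ[a/g](ρ[f/d]((R ⋈[g=h] S))))) → 5
  ρ[h/f]((T − π[f,a](ρ[a/g](ρ[f/d]((R ⋈[g=h] S)))))) → 5
  (π[f](σ[f<=6](σ[a>5](T))) ⋈[f=h] ρ[h/f]((T − π[f,a](ρ[a/g](ρ[f/d]((R ⋈[g=h] S))))))) → 1
  σ[h>=8]((π[f](σ[f<=6](σ[a>5](T))) ⋈[f=h] ρ[h/f]((T − π[f,a](ρ[a/g](ρ[f/d]((R ⋈[g=h] S)))))))) → 0

E1 result:
f | h | a
5 | 5 | 9
E2 result:
f | h | a
(0 rows)
Witness: (5, 5, 9) appears 1× in E1 but 0× in E2.

no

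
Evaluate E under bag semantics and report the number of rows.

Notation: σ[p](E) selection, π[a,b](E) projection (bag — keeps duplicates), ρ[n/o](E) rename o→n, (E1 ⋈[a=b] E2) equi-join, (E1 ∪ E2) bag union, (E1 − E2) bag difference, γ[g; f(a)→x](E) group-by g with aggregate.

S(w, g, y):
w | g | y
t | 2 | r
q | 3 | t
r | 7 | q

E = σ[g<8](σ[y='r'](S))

Per-node cardinality:
  S → 3
  σ[y='r'](S) → 1
  σ[g<8](σ[y='r'](S)) → 1

|E| = 1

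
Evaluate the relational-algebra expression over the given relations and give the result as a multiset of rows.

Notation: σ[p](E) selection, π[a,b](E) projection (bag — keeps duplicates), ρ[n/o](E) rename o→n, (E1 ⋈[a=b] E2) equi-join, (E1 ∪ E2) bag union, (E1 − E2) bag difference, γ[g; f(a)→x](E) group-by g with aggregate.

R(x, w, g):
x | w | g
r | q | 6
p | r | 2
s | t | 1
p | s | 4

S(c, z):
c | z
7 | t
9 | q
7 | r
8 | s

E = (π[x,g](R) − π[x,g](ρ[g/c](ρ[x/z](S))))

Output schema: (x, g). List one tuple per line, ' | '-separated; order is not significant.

Row counts bottom-up:
  R → 4
  π[x,g](R) → 4
  S → 4
  ρ[x/z](S) → 4
  ρ[g/c](ρ[x/z](S)) → 4
  π[x,g](ρ[g/c](ρ[x/z](S))) → 4
  (π[x,g](R) − π[x,g](ρ[g/c](ρ[x/z](S)))) → 4

== RESULT ==
x | g
p | 2
p | 4
r | 6
s | 1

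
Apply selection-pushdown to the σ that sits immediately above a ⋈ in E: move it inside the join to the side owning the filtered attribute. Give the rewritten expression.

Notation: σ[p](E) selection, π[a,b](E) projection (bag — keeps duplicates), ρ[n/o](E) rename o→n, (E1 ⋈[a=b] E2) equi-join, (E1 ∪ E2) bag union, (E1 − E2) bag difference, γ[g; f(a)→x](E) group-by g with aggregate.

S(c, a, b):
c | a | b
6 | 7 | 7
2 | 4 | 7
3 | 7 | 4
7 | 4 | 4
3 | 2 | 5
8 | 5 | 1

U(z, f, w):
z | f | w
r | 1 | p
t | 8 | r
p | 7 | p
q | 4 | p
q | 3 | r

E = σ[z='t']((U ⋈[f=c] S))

σ filters on z, owned by the left side.
E' = (σ[z='t'](U) ⋈[f=c] S)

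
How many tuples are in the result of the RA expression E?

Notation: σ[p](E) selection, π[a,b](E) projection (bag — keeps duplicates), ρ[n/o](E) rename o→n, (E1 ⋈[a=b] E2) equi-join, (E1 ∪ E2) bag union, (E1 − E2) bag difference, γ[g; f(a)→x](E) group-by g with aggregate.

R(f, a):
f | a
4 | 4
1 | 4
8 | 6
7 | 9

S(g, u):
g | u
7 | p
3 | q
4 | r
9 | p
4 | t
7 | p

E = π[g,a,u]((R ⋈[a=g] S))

Row counts bottom-up:
  R → 4
  S → 6
  (R ⋈[a=g] S) → 5
  π[g,a,u]((R ⋈[a=g] S)) → 5

|E| = 5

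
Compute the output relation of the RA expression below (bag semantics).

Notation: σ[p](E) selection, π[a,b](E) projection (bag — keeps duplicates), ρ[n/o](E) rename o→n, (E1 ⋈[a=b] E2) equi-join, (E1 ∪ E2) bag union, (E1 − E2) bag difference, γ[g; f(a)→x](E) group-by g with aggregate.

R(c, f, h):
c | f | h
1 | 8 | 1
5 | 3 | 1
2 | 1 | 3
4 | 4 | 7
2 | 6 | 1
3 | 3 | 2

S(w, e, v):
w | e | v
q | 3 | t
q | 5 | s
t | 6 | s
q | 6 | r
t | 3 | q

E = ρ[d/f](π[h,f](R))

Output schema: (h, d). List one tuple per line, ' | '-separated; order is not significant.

Subexpression sizes:
  R → 6
  π[h,f](R) → 6
  ρ[d/f](π[h,f](R)) → 6

== RESULT ==
h | d
1 | 3
1 | 6
1 | 8
2 | 3
3 | 1
7 | 4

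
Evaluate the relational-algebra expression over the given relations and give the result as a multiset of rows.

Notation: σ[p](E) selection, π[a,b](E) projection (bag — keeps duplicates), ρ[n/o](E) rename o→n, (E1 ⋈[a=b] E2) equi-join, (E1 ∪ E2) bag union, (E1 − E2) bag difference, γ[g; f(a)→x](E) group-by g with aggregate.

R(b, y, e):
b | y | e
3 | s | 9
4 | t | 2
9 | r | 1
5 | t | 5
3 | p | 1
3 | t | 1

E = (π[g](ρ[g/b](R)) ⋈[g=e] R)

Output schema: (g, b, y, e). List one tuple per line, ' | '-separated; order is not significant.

Per-node cardinality:
  R → 6
  ρ[g/b](R) → 6
  π[g](ρ[g/b](R)) → 6
  R → 6
  (π[g](ρ[g/b](R)) ⋈[g=e] R) → 2

== RESULT ==
g | b | y | e
5 | 5 | t | 5
9 | 3 | s | 9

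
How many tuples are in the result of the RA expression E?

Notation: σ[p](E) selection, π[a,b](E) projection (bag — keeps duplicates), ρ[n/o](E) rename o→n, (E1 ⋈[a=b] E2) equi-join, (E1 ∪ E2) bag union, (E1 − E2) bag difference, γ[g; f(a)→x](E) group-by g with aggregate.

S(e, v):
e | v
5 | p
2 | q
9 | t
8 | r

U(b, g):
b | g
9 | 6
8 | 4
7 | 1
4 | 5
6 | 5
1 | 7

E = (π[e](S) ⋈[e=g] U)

Subexpression sizes:
  S → 4
  π[e](S) → 4
  U → 6
  (π[e](S) ⋈[e=g] U) → 2

|E| = 2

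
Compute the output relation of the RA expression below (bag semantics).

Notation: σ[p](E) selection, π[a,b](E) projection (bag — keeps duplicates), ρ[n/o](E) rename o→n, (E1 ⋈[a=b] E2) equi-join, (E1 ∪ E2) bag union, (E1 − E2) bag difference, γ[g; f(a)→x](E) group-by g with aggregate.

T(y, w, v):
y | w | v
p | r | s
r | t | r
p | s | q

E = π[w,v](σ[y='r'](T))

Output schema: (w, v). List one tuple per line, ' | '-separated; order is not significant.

Per-node cardinality:
  T → 3
  σ[y='r'](T) → 1
  π[w,v](σ[y='r'](T)) → 1

== RESULT ==
w | v
t | r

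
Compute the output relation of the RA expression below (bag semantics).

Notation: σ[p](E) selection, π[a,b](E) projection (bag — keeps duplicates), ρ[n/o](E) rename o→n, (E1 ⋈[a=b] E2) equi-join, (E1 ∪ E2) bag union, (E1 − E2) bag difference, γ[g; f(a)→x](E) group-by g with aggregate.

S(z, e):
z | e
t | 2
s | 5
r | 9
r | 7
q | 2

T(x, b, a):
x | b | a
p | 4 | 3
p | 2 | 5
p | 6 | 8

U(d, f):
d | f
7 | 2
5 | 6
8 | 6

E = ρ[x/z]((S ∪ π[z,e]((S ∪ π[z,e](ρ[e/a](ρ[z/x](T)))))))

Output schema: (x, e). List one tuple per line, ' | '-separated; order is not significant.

Row counts bottom-up:
  S → 5
  S → 5
  T → 3
  ρ[z/x](T) → 3
  ρ[e/a](ρ[z/x](T)) → 3
  π[z,e](ρ[e/a](ρ[z/x](T))) → 3
  (S ∪ π[z,e](ρ[e/a](ρ[z/x](T)))) → 8
  π[z,e]((S ∪ π[z,e](ρ[e/a](ρ[z/x](T))))) → 8
  (S ∪ π[z,e]((S ∪ π[z,e](ρ[e/a](ρ[z/x](T)))))) → 13
  ρ[x/z]((S ∪ π[z,e]((S ∪ π[z,e](ρ[e/a](ρ[z/x](T))))))) → 13

== RESULT ==
x | e
p | 3
p | 5
p | 8
q | 2
q | 2
r | 7
r | 7
r | 9
r | 9
s | 5
s | 5
t | 2
t | 2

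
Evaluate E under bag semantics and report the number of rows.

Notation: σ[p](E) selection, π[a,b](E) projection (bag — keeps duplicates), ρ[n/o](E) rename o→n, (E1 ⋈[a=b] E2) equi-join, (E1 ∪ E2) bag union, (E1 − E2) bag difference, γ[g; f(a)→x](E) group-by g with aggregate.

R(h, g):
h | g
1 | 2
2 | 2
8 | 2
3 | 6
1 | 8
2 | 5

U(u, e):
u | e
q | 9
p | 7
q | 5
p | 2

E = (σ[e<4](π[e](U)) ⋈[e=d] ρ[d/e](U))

Row counts bottom-up:
  U → 4
  π[e](U) → 4
  σ[e<4](π[e](U)) → 1
  U → 4
  ρ[d/e](U) → 4
  (σ[e<4](π[e](U)) ⋈[e=d] ρ[d/e](U)) → 1

|E| = 1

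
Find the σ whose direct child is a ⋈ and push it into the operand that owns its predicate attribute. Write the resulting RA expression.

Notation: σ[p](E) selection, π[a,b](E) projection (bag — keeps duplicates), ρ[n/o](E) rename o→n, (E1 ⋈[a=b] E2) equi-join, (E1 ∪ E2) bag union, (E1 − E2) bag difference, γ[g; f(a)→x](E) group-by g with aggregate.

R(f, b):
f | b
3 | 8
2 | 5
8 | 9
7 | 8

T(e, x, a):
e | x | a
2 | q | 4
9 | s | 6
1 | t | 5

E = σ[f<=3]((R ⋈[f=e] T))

σ filters on f, owned by the left side.
E' = (σ[f<=3](R) ⋈[f=e] T)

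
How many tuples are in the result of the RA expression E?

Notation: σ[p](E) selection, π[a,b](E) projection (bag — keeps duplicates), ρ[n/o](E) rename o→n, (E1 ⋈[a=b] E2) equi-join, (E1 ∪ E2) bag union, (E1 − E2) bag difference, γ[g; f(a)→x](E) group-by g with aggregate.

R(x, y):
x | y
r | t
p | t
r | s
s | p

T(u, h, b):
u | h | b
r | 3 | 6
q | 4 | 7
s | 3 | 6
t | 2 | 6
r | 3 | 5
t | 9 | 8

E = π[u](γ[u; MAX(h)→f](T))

Per-node cardinality:
  T → 6
  γ[u; MAX(h)→f](T) → 4
  π[u](γ[u; MAX(h)→f](T)) → 4

|E| = 4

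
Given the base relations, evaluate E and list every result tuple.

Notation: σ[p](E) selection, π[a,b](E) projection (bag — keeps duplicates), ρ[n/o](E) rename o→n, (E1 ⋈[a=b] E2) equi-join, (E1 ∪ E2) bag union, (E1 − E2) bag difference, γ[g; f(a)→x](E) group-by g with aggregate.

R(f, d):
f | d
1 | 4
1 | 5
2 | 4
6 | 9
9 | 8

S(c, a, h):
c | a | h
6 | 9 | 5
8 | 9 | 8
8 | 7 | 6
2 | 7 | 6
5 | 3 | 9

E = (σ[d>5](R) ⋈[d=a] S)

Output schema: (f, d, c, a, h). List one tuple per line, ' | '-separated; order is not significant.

Stepwise |·|:
  R → 5
  σ[d>5](R) → 2
  S → 5
  (σ[d>5](R) ⋈[d=a] S) → 2

== RESULT ==
f | d | c | a | h
6 | 9 | 6 | 9 | 5
6 | 9 | 8 | 9 | 8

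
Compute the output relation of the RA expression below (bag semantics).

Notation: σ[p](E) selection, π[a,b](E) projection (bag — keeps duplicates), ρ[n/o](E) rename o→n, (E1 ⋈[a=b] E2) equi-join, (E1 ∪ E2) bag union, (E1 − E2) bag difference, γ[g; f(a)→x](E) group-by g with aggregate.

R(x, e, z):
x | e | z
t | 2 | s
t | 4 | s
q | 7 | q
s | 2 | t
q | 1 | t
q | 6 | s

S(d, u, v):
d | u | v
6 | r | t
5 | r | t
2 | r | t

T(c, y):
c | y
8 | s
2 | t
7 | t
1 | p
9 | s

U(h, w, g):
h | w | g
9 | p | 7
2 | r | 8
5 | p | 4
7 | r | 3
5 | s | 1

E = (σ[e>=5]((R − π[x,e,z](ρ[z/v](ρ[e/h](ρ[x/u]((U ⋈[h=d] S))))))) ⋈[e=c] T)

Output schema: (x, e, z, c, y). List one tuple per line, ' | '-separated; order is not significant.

Per-node cardinality:
  R → 6
  U → 5
  S → 3
  (U ⋈[h=d] S) → 3
  ρ[x/u]((U ⋈[h=d] S)) → 3
  ρ[e/h](ρ[x/u]((U ⋈[h=d] S))) → 3
  ρ[z/v](ρ[e/h](ρ[x/u]((U ⋈[h=d] S)))) → 3
  π[x,e,z](ρ[z/v](ρ[e/h](ρ[x/u]((U ⋈[h=d] S))))) → 3
  (R − π[x,e,z](ρ[z/v](ρ[e/h](ρ[x/u]((U ⋈[h=d] S)))))) → 6
  σ[e>=5]((R − π[x,e,z](ρ[z/v](ρ[e/h](ρ[x/u]((U ⋈[h=d] S))))))) → 2
  T → 5
  (σ[e>=5]((R − π[x,e,z](ρ[z/v](ρ[e/h](ρ[x/u]((U ⋈[h=d] S))))))) ⋈[e=c] T) → 1

== RESULT ==
x | e | z | c | y
q | 7 | q | 7 | t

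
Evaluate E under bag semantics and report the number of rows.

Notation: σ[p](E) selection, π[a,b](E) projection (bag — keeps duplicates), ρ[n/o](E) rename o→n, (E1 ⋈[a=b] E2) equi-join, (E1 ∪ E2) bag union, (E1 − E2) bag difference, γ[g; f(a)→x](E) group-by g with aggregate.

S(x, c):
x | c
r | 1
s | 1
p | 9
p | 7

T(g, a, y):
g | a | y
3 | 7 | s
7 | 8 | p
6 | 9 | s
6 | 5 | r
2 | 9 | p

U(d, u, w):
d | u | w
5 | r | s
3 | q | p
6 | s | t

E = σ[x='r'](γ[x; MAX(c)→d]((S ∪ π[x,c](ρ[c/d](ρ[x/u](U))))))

Subexpression sizes:
  S → 4
  U → 3
  ρ[x/u](U) → 3
  ρ[c/d](ρ[x/u](U)) → 3
  π[x,c](ρ[c/d](ρ[x/u](U))) → 3
  (S ∪ π[x,c](ρ[c/d](ρ[x/u](U)))) → 7
  γ[x; MAX(c)→d]((S ∪ π[x,c](ρ[c/d](ρ[x/u](U))))) → 4
  σ[x='r'](γ[x; MAX(c)→d]((S ∪ π[x,c](ρ[c/d](ρ[x/u](U)))))) → 1

|E| = 1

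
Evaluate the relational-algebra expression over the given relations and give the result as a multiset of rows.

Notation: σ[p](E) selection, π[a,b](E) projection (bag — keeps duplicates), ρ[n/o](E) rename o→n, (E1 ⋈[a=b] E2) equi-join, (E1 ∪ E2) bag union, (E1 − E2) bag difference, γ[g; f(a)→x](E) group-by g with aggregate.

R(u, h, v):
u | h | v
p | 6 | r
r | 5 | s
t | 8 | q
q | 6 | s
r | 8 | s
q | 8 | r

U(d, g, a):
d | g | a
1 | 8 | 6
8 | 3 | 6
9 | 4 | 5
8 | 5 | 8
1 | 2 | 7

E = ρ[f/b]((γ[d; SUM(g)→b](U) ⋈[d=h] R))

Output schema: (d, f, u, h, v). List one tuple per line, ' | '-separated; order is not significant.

Subexpression sizes:
  U → 5
  γ[d; SUM(g)→b](U) → 3
  R → 6
  (γ[d; SUM(g)→b](U) ⋈[d=h] R) → 3
  ρ[f/b]((γ[d; SUM(g)→b](U) ⋈[d=h] R)) → 3

== RESULT ==
d | f | u | h | v
8 | 8 | q | 8 | r
8 | 8 | r | 8 | s
8 | 8 | t | 8 | q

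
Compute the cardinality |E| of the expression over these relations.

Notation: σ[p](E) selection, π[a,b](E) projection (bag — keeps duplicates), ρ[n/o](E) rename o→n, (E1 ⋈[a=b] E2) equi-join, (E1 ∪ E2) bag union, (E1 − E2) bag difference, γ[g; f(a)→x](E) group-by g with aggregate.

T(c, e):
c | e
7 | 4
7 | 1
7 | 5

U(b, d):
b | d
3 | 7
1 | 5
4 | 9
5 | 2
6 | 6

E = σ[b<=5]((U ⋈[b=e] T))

Subexpression sizes:
  U → 5
  T → 3
  (U ⋈[b=e] T) → 3
  σ[b<=5]((U ⋈[b=e] T)) → 3

|E| = 3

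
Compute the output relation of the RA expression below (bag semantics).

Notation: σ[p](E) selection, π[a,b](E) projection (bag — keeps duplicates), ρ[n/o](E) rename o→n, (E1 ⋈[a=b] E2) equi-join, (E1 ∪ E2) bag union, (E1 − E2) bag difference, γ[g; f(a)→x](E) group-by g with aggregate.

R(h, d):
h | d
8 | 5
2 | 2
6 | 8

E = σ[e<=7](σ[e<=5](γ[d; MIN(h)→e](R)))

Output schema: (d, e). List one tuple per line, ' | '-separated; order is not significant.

Row counts bottom-up:
  R → 3
  γ[d; MIN(h)→e](R) → 3
  σ[e<=5](γ[d; MIN(h)→e](R)) → 1
  σ[e<=7](σ[e<=5](γ[d; MIN(h)→e](R))) → 1

== RESULT ==
d | e
2 | 2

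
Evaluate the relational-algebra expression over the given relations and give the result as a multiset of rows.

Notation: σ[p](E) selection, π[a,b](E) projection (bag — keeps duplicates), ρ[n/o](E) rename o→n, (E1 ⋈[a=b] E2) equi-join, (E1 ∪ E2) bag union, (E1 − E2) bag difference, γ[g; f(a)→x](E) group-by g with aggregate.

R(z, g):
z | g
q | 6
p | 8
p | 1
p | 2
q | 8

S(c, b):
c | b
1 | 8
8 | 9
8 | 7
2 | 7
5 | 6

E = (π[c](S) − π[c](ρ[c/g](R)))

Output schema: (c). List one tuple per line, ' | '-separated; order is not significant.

Stepwise |·|:
  S → 5
  π[c](S) → 5
  R → 5
  ρ[c/g](R) → 5
  π[c](ρ[c/g](R)) → 5
  (π[c](S) − π[c](ρ[c/g](R))) → 1

== RESULT ==
c
5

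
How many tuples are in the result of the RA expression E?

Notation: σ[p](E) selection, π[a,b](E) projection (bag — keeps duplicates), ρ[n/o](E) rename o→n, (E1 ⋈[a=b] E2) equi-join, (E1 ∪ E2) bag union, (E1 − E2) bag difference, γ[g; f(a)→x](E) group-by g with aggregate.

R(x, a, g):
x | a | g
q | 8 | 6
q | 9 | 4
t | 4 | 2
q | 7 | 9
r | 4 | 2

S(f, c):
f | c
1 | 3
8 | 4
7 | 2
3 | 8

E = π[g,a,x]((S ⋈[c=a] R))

Row counts bottom-up:
  S → 4
  R → 5
  (S ⋈[c=a] R) → 3
  π[g,a,x]((S ⋈[c=a] R)) → 3

|E| = 3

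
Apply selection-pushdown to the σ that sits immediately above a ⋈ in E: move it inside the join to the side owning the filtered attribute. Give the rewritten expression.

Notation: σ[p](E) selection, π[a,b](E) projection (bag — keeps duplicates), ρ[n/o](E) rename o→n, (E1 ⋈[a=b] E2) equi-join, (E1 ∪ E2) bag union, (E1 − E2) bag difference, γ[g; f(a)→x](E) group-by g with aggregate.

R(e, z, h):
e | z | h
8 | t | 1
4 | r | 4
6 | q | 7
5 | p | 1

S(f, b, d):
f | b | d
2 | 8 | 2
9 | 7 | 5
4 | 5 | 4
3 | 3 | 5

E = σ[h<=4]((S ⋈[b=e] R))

σ filters on h, owned by the right side.
E' = (S ⋈[b=e] σ[h<=4](R))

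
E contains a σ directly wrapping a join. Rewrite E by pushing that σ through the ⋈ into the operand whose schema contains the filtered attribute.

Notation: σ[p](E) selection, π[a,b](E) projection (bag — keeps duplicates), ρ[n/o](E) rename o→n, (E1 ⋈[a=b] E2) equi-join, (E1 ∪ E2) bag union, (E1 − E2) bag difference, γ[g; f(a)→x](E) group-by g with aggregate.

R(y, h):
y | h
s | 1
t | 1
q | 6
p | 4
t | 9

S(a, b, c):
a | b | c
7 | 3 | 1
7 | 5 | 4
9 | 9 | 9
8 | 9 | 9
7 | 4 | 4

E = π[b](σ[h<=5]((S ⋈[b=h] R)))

σ filters on h, owned by the right side.
E' = π[b]((S ⋈[b=h] σ[h<=5](R)))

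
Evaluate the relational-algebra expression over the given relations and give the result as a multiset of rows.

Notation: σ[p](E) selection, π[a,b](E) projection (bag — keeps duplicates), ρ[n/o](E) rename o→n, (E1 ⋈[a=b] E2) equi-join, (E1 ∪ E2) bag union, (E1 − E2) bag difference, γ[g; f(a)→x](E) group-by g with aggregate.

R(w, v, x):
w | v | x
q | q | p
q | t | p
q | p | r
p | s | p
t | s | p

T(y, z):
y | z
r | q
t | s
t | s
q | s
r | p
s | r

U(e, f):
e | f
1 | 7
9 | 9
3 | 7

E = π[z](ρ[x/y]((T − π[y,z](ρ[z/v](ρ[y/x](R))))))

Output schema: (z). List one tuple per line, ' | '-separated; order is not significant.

Stepwise |·|:
  T → 6
  R → 5
  ρ[y/x](R) → 5
  ρ[z/v](ρ[y/x](R)) → 5
  π[y,z](ρ[z/v](ρ[y/x](R))) → 5
  (T − π[y,z](ρ[z/v](ρ[y/x](R)))) → 5
  ρ[x/y]((T − π[y,z](ρ[z/v](ρ[y/x](R))))) → 5
  π[z](ρ[x/y]((T − π[y,z](ρ[z/v](ρ[y/x](R)))))) → 5

== RESULT ==
z
q
r
s
s
s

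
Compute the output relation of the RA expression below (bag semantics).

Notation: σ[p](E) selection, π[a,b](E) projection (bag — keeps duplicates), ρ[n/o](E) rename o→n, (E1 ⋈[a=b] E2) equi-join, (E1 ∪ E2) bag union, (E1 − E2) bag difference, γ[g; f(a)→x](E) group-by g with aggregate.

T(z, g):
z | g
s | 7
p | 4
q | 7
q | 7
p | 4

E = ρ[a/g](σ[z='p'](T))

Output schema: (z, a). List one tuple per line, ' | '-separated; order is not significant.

Per-node cardinality:
  T → 5
  σ[z='p'](T) → 2
  ρ[a/g](σ[z='p'](T)) → 2

== RESULT ==
z | a
p | 4
p | 4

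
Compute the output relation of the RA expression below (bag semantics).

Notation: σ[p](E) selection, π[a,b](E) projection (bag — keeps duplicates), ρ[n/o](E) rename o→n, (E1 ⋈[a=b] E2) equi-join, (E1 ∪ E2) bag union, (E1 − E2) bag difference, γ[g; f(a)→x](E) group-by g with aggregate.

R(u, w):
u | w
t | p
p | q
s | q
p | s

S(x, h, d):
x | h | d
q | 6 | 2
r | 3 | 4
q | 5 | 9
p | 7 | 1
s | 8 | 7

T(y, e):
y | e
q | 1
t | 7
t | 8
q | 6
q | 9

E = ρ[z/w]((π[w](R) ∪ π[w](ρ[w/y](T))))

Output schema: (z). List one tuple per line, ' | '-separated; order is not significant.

Subexpression sizes:
  R → 4
  π[w](R) → 4
  T → 5
  ρ[w/y](T) → 5
  π[w](ρ[w/y](T)) → 5
  (π[w](R) ∪ π[w](ρ[w/y](T))) → 9
  ρ[z/w]((π[w](R) ∪ π[w](ρ[w/y](T)))) → 9

== RESULT ==
z
p
q
q
q
q
q
s
t
t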